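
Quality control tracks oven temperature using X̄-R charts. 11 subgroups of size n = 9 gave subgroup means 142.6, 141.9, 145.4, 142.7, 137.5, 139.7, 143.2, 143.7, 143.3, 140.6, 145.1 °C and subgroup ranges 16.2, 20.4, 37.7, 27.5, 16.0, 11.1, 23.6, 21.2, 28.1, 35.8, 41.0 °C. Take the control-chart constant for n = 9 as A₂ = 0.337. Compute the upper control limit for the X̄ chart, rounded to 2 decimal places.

X̄̄ = (142.6 + 141.9 + 145.4 + 142.7 + 137.5 + 139.7 + 143.2 + 143.7 + 143.3 + 140.6 + 145.1) / 11 = 1565.7000 / 11 = 142.3364
R̄ = (16.2 + 20.4 + 37.7 + 27.5 + 16.0 + 11.1 + 23.6 + 21.2 + 28.1 + 35.8 + 41.0) / 11 = 278.6000 / 11 = 25.3273
UCL = X̄̄ + A₂·R̄ = 142.3364 + 0.337 × 25.3273 = 150.8717

150.87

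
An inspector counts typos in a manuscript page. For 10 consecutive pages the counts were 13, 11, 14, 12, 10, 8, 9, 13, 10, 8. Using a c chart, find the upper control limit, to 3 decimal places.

20.659

c̄ = (13 + 11 + 14 + 12 + 10 + 8 + 9 + 13 + 10 + 8) / 10 = 108 / 10 = 10.8000
UCL = c̄ + 3√c̄ = 10.8000 + 3 × √10.8000 = 10.8000 + 3 × 3.2863 = 20.6590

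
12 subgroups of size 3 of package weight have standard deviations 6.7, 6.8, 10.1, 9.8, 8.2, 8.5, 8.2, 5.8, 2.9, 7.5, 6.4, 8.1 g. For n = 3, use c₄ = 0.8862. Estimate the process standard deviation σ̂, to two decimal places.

8.37

s̄ = (6.7 + 6.8 + 10.1 + 9.8 + 8.2 + 8.5 + 8.2 + 5.8 + 2.9 + 7.5 + 6.4 + 8.1) / 12 = 7.4167
σ̂ = s̄ / c₄ = 7.4167 / 0.8862 = 8.3691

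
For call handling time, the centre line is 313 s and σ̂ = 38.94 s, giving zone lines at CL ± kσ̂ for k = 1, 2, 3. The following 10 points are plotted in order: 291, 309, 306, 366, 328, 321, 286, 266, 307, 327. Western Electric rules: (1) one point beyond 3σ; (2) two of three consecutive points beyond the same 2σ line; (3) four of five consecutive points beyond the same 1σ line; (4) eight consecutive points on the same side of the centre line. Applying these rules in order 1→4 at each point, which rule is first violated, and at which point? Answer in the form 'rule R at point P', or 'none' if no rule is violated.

none

Zone of each point (C = within 1σ̂, B = 1σ̂–2σ̂, A = 2σ̂–3σ̂, * = beyond 3σ̂; sign = side of CL): 1:-C, 2:-C, 3:-C, 4:+B, 5:+C, 6:+C, 7:-C, 8:-B, 9:-C, 10:+C
No rule fires across all 10 points.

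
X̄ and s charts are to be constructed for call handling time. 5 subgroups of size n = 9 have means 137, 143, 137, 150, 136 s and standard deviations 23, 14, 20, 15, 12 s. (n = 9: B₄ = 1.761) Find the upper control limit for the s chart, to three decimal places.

s̄ = (23 + 14 + 20 + 15 + 12) / 5 = 16.8000
UCL_s = B₄·s̄ = 1.761 × 16.8000 = 29.5848

29.585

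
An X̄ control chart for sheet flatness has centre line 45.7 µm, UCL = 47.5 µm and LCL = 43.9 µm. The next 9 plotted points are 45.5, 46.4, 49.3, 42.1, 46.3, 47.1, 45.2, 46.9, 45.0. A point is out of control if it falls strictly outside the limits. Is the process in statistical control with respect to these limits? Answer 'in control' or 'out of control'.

Compare each point to [43.9, 47.5]: sample 3 = 49.3 > UCL; sample 4 = 42.1 < LCL.

out of control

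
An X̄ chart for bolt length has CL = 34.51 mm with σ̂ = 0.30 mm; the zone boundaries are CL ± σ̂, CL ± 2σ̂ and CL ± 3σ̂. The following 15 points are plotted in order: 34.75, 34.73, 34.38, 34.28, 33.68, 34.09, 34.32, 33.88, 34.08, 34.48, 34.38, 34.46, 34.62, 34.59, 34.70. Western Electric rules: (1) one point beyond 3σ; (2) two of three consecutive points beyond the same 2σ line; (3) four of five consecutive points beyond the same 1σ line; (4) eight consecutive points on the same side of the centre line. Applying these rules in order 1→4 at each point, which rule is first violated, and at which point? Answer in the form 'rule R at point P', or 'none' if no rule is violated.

rule 3 at point 9

Zone of each point (C = within 1σ̂, B = 1σ̂–2σ̂, A = 2σ̂–3σ̂, * = beyond 3σ̂; sign = side of CL): 1:+C, 2:+C, 3:-C, 4:-C, 5:-A, 6:-B, 7:-C, 8:-A, 9:-B, 10:-C, 11:-C, 12:-C, 13:+C, 14:+C, 15:+C
Rule 3 (four of five consecutive points beyond the same 1σ limit) is satisfied at point 9.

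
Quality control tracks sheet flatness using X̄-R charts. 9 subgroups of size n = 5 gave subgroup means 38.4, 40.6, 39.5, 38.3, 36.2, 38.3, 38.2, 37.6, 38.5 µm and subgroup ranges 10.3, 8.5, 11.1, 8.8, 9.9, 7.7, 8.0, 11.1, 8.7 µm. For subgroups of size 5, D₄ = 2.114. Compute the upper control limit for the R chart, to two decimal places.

19.75

R̄ = (10.3 + 8.5 + 11.1 + 8.8 + 9.9 + 7.7 + 8.0 + 11.1 + 8.7) / 9 = 84.1000 / 9 = 9.3444
UCL_R = D₄·R̄ = 2.114 × 9.3444 = 19.7542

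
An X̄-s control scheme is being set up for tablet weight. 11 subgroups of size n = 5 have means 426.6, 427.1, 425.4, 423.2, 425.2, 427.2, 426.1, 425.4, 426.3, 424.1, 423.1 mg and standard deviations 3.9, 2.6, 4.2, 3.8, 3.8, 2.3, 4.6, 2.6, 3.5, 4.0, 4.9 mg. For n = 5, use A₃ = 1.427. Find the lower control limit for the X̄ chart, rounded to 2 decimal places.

X̄̄ = (426.6 + 427.1 + 425.4 + 423.2 + 425.2 + 427.2 + 426.1 + 425.4 + 426.3 + 424.1 + 423.1) / 11 = 425.4273
s̄ = (3.9 + 2.6 + 4.2 + 3.8 + 3.8 + 2.3 + 4.6 + 2.6 + 3.5 + 4.0 + 4.9) / 11 = 3.6545
LCL = X̄̄ − A₃·s̄ = 425.4273 − 1.427 × 3.6545 = 420.2122

420.21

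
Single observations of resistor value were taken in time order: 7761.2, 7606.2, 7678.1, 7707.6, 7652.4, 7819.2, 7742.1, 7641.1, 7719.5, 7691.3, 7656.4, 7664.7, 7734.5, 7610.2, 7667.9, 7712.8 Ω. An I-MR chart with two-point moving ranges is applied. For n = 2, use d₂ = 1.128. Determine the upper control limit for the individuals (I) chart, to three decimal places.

7887.142

X̄ = (7761.2 + 7606.2 + 7678.1 + 7707.6 + 7652.4 + 7819.2 + 7742.1 + 7641.1 + 7719.5 + 7691.3 + 7656.4 + 7664.7 + 7734.5 + 7610.2 + 7667.9 + 7712.8) / 16 = 7691.5750
Moving ranges: 155.0, 71.9, 29.5, 55.2, 166.8, 77.1, 101.0, 78.4, 28.2, 34.9, 8.3, 69.8, 124.3, 57.7, 44.9; M̄R̄ = 1103.0000 / 15 = 73.5333
UCL = X̄ + 3·M̄R̄/d₂ = 7691.5750 + 3 × 73.5333 / 1.128 = 7887.1424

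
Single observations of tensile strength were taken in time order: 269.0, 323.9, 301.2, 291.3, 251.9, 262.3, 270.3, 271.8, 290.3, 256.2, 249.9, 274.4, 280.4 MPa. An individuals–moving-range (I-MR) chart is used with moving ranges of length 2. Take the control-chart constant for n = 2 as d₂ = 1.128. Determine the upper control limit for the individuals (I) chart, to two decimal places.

X̄ = (269.0 + 323.9 + 301.2 + 291.3 + 251.9 + 262.3 + 270.3 + 271.8 + 290.3 + 256.2 + 249.9 + 274.4 + 280.4) / 13 = 276.3769
Moving ranges: 54.9, 22.7, 9.9, 39.4, 10.4, 8.0, 1.5, 18.5, 34.1, 6.3, 24.5, 6.0; M̄R̄ = 236.2000 / 12 = 19.6833
UCL = X̄ + 3·M̄R̄/d₂ = 276.3769 + 3 × 19.6833 / 1.128 = 328.7262

328.73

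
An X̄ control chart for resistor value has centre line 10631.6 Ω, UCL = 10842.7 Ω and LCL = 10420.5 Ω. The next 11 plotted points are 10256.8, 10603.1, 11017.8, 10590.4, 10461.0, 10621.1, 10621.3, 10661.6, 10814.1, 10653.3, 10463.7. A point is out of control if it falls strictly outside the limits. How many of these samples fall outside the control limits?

2

Compare each point to [10420.5, 10842.7]: sample 1 = 10256.8 < LCL; sample 3 = 11017.8 > UCL.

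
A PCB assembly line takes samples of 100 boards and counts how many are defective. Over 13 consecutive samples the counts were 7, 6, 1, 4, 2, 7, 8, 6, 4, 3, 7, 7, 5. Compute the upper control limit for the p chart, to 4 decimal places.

0.1179

p̄ = Σdᵢ / (k·n) = 67 / (13 × 100) = 0.05154
UCL = p̄ + 3·√(p̄(1−p̄)/n) = 0.05154 + 3 × √(0.05154×0.94846/100) = 0.05154 + 3 × 0.02211 = 0.11787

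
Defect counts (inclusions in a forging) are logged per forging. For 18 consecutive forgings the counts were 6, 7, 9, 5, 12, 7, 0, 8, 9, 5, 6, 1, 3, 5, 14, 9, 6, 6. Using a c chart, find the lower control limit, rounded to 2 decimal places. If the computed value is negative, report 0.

c̄ = (6 + 7 + 9 + 5 + 12 + 7 + 0 + 8 + 9 + 5 + 6 + 1 + 3 + 5 + 14 + 9 + 6 + 6) / 18 = 118 / 18 = 6.5556
LCL = c̄ − 3√c̄ = 6.5556 − 3 × 2.5604 = -1.1256 → 0 (cannot be negative)

0.00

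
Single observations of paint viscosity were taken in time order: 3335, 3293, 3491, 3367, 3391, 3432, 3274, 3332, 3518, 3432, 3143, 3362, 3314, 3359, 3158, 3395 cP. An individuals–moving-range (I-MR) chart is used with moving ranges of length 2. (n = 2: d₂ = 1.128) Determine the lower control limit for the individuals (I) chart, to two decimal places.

X̄ = (3335 + 3293 + 3491 + 3367 + 3391 + 3432 + 3274 + 3332 + 3518 + 3432 + 3143 + 3362 + 3314 + 3359 + 3158 + 3395) / 16 = 3349.7500
Moving ranges: 42, 198, 124, 24, 41, 158, 58, 186, 86, 289, 219, 48, 45, 201, 237; M̄R̄ = 1956.0000 / 15 = 130.4000
LCL = X̄ − 3·M̄R̄/d₂ = 3349.7500 − 3 × 130.4000 / 1.128 = 3002.9415

3002.94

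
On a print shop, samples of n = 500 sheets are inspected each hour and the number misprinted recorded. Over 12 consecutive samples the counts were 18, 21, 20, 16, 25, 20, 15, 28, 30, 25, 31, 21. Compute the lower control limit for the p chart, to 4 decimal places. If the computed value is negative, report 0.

0.0172

p̄ = Σdᵢ / (k·n) = 270 / (12 × 500) = 0.04500
LCL = p̄ − 3·√(p̄(1−p̄)/n) = 0.04500 − 3 × 0.00927 = 0.01719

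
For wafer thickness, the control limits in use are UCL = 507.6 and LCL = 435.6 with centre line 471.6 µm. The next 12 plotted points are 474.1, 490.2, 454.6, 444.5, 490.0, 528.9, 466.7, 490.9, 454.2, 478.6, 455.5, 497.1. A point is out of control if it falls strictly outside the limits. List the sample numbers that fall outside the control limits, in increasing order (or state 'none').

6

Compare each point to [435.6, 507.6]: sample 6 = 528.9 > UCL.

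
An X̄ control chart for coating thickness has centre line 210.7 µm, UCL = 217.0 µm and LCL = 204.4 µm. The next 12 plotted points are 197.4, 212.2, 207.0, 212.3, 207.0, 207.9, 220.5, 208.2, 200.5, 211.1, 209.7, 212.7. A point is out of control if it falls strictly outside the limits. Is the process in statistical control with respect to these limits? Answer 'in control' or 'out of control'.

out of control

Compare each point to [204.4, 217.0]: sample 1 = 197.4 < LCL; sample 7 = 220.5 > UCL; sample 9 = 200.5 < LCL.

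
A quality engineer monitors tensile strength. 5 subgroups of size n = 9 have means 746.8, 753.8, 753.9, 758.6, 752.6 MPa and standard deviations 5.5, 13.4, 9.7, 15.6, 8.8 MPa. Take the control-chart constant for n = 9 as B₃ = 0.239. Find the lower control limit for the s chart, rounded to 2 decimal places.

2.53

s̄ = (5.5 + 13.4 + 9.7 + 15.6 + 8.8) / 5 = 10.6000
LCL_s = B₃·s̄ = 0.239 × 10.6000 = 2.5334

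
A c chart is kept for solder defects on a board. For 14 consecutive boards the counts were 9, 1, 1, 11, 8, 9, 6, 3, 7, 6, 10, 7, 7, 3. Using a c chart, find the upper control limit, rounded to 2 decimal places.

c̄ = (9 + 1 + 1 + 11 + 8 + 9 + 6 + 3 + 7 + 6 + 10 + 7 + 7 + 3) / 14 = 88 / 14 = 6.2857
UCL = c̄ + 3√c̄ = 6.2857 + 3 × √6.2857 = 6.2857 + 3 × 2.5071 = 13.8071

13.81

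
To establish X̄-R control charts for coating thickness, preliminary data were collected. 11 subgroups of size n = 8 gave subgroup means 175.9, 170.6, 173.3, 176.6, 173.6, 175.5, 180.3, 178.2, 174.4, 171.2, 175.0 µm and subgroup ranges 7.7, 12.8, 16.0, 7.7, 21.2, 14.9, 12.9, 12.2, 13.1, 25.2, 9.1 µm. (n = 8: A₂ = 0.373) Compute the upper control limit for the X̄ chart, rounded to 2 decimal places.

X̄̄ = (175.9 + 170.6 + 173.3 + 176.6 + 173.6 + 175.5 + 180.3 + 178.2 + 174.4 + 171.2 + 175.0) / 11 = 1924.6000 / 11 = 174.9636
R̄ = (7.7 + 12.8 + 16.0 + 7.7 + 21.2 + 14.9 + 12.9 + 12.2 + 13.1 + 25.2 + 9.1) / 11 = 152.8000 / 11 = 13.8909
UCL = X̄̄ + A₂·R̄ = 174.9636 + 0.373 × 13.8909 = 180.1449

180.14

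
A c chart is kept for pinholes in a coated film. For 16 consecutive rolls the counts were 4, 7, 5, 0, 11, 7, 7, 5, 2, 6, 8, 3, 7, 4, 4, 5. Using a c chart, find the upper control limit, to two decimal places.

12.23

c̄ = (4 + 7 + 5 + 0 + 11 + 7 + 7 + 5 + 2 + 6 + 8 + 3 + 7 + 4 + 4 + 5) / 16 = 85 / 16 = 5.3125
UCL = c̄ + 3√c̄ = 5.3125 + 3 × √5.3125 = 5.3125 + 3 × 2.3049 = 12.2272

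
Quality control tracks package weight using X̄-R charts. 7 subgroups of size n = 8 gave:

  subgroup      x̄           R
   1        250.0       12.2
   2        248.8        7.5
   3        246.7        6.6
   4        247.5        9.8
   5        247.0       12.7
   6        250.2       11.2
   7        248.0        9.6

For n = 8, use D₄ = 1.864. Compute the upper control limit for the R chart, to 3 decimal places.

R̄ = (12.2 + 7.5 + 6.6 + 9.8 + 12.7 + 11.2 + 9.6) / 7 = 69.6000 / 7 = 9.9429
UCL_R = D₄·R̄ = 1.864 × 9.9429 = 18.5335

18.533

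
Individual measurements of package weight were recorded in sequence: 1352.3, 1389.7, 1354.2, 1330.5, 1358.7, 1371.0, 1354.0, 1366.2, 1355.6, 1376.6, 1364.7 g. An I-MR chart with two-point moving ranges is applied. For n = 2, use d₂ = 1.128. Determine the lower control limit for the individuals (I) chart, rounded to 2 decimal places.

1305.43

X̄ = (1352.3 + 1389.7 + 1354.2 + 1330.5 + 1358.7 + 1371.0 + 1354.0 + 1366.2 + 1355.6 + 1376.6 + 1364.7) / 11 = 1361.2273
Moving ranges: 37.4, 35.5, 23.7, 28.2, 12.3, 17.0, 12.2, 10.6, 21.0, 11.9; M̄R̄ = 209.8000 / 10 = 20.9800
LCL = X̄ − 3·M̄R̄/d₂ = 1361.2273 − 3 × 20.9800 / 1.128 = 1305.4294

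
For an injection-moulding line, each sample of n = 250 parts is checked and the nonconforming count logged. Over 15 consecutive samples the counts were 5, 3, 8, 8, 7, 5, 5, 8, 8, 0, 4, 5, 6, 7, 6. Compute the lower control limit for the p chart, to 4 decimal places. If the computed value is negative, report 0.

p̄ = Σdᵢ / (k·n) = 85 / (15 × 250) = 0.02267
LCL = p̄ − 3·√(p̄(1−p̄)/n) = 0.02267 − 3 × 0.00941 = -0.00557 → 0 (negative, so LCL = 0)

0.0000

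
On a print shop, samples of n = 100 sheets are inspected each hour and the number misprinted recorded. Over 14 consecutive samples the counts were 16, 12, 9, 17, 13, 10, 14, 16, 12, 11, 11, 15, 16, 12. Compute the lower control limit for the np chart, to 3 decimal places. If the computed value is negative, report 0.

3.007

p̄ = Σdᵢ / (k·n) = 184 / (14 × 100) = 0.13143
LCL = np̄ − 3·√(np̄(1−p̄)) = 13.1429 − 3 × 3.3787 = 3.0068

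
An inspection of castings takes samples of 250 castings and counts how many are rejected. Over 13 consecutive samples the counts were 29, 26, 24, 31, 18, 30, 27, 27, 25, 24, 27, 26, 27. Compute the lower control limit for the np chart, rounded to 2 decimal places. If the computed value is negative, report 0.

p̄ = Σdᵢ / (k·n) = 341 / (13 × 250) = 0.10492
LCL = np̄ − 3·√(np̄(1−p̄)) = 26.2308 − 3 × 4.8455 = 11.6944

11.69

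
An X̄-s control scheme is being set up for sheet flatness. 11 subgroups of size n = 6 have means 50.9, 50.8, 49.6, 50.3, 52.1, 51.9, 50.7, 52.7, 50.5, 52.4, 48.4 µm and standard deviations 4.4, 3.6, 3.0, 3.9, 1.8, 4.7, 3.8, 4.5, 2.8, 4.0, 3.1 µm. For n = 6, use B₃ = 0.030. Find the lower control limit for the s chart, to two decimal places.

0.11

s̄ = (4.4 + 3.6 + 3.0 + 3.9 + 1.8 + 4.7 + 3.8 + 4.5 + 2.8 + 4.0 + 3.1) / 11 = 3.6000
LCL_s = B₃·s̄ = 0.030 × 3.6000 = 0.1080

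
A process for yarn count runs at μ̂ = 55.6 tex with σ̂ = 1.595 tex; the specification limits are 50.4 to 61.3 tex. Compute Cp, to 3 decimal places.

Cp = (USL − LSL) / (6σ̂) = (61.3 − 50.4) / (6 × 1.595) = 10.9000 / 9.5700 = 1.1390

1.139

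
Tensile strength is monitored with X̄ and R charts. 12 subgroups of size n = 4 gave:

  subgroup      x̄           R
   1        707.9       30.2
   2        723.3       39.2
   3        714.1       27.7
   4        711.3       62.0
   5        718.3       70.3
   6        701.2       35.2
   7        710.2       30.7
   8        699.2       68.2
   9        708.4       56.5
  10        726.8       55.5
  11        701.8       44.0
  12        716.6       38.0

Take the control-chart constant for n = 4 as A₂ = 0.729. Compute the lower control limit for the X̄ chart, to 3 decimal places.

677.724

X̄̄ = (707.9 + 723.3 + 714.1 + 711.3 + 718.3 + 701.2 + 710.2 + 699.2 + 708.4 + 726.8 + 701.8 + 716.6) / 12 = 8539.1000 / 12 = 711.5917
R̄ = (30.2 + 39.2 + 27.7 + 62.0 + 70.3 + 35.2 + 30.7 + 68.2 + 56.5 + 55.5 + 44.0 + 38.0) / 12 = 557.5000 / 12 = 46.4583
LCL = X̄̄ − A₂·R̄ = 711.5917 − 0.729 × 46.4583 = 677.7235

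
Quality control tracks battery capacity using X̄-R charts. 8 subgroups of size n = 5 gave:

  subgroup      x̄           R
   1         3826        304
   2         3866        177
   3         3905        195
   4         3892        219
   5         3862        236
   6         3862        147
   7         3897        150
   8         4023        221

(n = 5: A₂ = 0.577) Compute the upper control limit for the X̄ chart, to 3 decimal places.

X̄̄ = (3826 + 3866 + 3905 + 3892 + 3862 + 3862 + 3897 + 4023) / 8 = 31133.0000 / 8 = 3891.6250
R̄ = (304 + 177 + 195 + 219 + 236 + 147 + 150 + 221) / 8 = 1649.0000 / 8 = 206.1250
UCL = X̄̄ + A₂·R̄ = 3891.6250 + 0.577 × 206.1250 = 4010.5591

4010.559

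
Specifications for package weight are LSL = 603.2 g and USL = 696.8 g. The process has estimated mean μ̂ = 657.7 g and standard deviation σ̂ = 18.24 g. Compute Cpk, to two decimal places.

0.71

Cpu = (USL − μ̂) / (3σ̂) = (696.8 − 657.7) / (3 × 18.24) = 0.7145; Cpl = (μ̂ − LSL) / (3σ̂) = (657.7 − 603.2) / (3 × 18.24) = 0.9960; Cpk = min(Cpu, Cpl) = 0.7145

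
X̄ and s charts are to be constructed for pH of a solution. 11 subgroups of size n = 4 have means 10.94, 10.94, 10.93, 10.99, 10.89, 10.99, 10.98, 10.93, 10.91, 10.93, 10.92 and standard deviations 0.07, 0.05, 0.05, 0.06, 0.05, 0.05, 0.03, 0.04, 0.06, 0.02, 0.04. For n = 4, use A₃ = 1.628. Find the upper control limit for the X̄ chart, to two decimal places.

X̄̄ = (10.94 + 10.94 + 10.93 + 10.99 + 10.89 + 10.99 + 10.98 + 10.93 + 10.91 + 10.93 + 10.92) / 11 = 10.9409
s̄ = (0.07 + 0.05 + 0.05 + 0.06 + 0.05 + 0.05 + 0.03 + 0.04 + 0.06 + 0.02 + 0.04) / 11 = 0.0473
UCL = X̄̄ + A₃·s̄ = 10.9409 + 1.628 × 0.0473 = 11.0179

11.02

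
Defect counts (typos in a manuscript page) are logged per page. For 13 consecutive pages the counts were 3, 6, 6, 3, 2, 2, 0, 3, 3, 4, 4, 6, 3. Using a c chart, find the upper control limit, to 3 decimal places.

c̄ = (3 + 6 + 6 + 3 + 2 + 2 + 0 + 3 + 3 + 4 + 4 + 6 + 3) / 13 = 45 / 13 = 3.4615
UCL = c̄ + 3√c̄ = 3.4615 + 3 × √3.4615 = 3.4615 + 3 × 1.8605 = 9.0431

9.043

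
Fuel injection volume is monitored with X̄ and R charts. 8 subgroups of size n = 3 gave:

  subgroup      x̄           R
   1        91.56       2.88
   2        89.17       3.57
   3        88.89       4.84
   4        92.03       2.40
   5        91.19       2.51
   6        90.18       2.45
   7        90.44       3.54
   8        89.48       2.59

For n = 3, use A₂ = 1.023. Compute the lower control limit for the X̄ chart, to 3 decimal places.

X̄̄ = (91.56 + 89.17 + 88.89 + 92.03 + 91.19 + 90.18 + 90.44 + 89.48) / 8 = 722.9400 / 8 = 90.3675
R̄ = (2.88 + 3.57 + 4.84 + 2.40 + 2.51 + 2.45 + 3.54 + 2.59) / 8 = 24.7800 / 8 = 3.0975
LCL = X̄̄ − A₂·R̄ = 90.3675 − 1.023 × 3.0975 = 87.1988

87.199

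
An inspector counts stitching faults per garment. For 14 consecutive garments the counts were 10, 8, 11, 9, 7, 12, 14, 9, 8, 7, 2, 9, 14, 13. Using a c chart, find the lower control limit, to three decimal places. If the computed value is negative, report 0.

c̄ = (10 + 8 + 11 + 9 + 7 + 12 + 14 + 9 + 8 + 7 + 2 + 9 + 14 + 13) / 14 = 133 / 14 = 9.5000
LCL = c̄ − 3√c̄ = 9.5000 − 3 × 3.0822 = 0.2534

0.253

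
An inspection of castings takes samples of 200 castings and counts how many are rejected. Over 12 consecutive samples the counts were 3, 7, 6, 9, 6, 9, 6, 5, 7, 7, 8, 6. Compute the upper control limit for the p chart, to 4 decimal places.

p̄ = Σdᵢ / (k·n) = 79 / (12 × 200) = 0.03292
UCL = p̄ + 3·√(p̄(1−p̄)/n) = 0.03292 + 3 × √(0.03292×0.96708/200) = 0.03292 + 3 × 0.01262 = 0.07076

0.0708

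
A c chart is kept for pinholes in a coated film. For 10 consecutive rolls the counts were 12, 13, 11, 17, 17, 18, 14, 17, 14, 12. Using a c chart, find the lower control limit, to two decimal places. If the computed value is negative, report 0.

3.08

c̄ = (12 + 13 + 11 + 17 + 17 + 18 + 14 + 17 + 14 + 12) / 10 = 145 / 10 = 14.5000
LCL = c̄ − 3√c̄ = 14.5000 − 3 × 3.8079 = 3.0763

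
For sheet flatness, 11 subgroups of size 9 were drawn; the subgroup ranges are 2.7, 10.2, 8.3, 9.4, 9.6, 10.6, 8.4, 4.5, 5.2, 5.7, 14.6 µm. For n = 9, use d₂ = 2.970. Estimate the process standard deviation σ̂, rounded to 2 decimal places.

2.73

R̄ = (2.7 + 10.2 + 8.3 + 9.4 + 9.6 + 10.6 + 8.4 + 4.5 + 5.2 + 5.7 + 14.6) / 11 = 8.1091
σ̂ = R̄ / d₂ = 8.1091 / 2.970 = 2.7303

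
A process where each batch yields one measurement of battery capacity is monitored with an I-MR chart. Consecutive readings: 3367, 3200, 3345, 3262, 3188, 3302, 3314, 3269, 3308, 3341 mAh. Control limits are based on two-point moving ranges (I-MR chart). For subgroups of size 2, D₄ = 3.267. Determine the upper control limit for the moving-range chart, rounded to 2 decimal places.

258.46

Moving ranges: 167, 145, 83, 74, 114, 12, 45, 39, 33; M̄R̄ = 712.0000 / 9 = 79.1111
UCL_MR = D₄·M̄R̄ = 3.267 × 79.1111 = 258.4560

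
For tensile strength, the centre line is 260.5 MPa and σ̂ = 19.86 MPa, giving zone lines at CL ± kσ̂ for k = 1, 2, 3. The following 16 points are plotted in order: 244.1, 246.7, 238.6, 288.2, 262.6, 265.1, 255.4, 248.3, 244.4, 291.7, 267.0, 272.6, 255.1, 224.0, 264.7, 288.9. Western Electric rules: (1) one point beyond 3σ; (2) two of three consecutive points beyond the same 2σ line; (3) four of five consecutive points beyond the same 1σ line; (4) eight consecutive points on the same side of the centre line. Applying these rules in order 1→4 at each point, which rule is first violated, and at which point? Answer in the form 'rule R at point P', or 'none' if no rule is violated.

none

Zone of each point (C = within 1σ̂, B = 1σ̂–2σ̂, A = 2σ̂–3σ̂, * = beyond 3σ̂; sign = side of CL): 1:-C, 2:-C, 3:-B, 4:+B, 5:+C, 6:+C, 7:-C, 8:-C, 9:-C, 10:+B, 11:+C, 12:+C, 13:-C, 14:-B, 15:+C, 16:+B
No rule fires across all 16 points.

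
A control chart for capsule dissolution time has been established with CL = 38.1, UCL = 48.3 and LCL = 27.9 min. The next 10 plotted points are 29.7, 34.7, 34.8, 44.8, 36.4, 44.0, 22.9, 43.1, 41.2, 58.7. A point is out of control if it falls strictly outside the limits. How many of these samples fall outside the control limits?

2

Compare each point to [27.9, 48.3]: sample 7 = 22.9 < LCL; sample 10 = 58.7 > UCL.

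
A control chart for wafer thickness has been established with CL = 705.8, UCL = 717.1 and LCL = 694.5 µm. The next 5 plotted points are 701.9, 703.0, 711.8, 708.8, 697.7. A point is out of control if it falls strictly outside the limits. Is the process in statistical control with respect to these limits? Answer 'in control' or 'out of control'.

in control

All 5 points lie within [694.5, 717.1].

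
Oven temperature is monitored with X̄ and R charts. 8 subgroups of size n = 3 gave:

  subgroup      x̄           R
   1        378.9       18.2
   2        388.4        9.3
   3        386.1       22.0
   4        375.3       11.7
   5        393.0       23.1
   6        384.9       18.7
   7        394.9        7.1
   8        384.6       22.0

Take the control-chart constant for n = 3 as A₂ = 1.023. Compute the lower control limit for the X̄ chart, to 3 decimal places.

X̄̄ = (378.9 + 388.4 + 386.1 + 375.3 + 393.0 + 384.9 + 394.9 + 384.6) / 8 = 3086.1000 / 8 = 385.7625
R̄ = (18.2 + 9.3 + 22.0 + 11.7 + 23.1 + 18.7 + 7.1 + 22.0) / 8 = 132.1000 / 8 = 16.5125
LCL = X̄̄ − A₂·R̄ = 385.7625 − 1.023 × 16.5125 = 368.8702

368.870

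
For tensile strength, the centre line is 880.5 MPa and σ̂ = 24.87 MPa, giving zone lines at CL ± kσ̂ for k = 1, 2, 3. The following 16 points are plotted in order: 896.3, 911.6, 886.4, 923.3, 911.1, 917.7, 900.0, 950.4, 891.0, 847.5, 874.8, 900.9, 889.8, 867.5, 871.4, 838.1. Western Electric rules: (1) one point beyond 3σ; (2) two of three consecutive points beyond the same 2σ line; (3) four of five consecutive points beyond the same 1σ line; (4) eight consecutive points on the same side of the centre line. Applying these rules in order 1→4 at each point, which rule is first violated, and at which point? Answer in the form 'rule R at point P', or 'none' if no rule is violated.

rule 3 at point 6

Zone of each point (C = within 1σ̂, B = 1σ̂–2σ̂, A = 2σ̂–3σ̂, * = beyond 3σ̂; sign = side of CL): 1:+C, 2:+B, 3:+C, 4:+B, 5:+B, 6:+B, 7:+C, 8:+A, 9:+C, 10:-B, 11:-C, 12:+C, 13:+C, 14:-C, 15:-C, 16:-B
Rule 3 (four of five consecutive points beyond the same 1σ limit) is satisfied at point 6.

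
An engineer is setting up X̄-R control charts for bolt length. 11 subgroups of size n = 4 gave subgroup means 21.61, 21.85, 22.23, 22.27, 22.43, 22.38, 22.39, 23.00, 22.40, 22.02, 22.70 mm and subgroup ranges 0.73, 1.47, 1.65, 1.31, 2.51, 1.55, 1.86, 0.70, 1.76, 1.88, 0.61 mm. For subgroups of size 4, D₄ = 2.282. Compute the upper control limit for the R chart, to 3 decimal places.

3.325

R̄ = (0.73 + 1.47 + 1.65 + 1.31 + 2.51 + 1.55 + 1.86 + 0.70 + 1.76 + 1.88 + 0.61) / 11 = 16.0300 / 11 = 1.4573
UCL_R = D₄·R̄ = 2.282 × 1.4573 = 3.3255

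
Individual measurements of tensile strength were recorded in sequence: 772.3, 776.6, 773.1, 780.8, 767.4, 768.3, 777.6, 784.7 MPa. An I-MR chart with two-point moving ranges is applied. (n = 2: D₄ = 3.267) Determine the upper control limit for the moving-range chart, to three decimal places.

21.562

Moving ranges: 4.3, 3.5, 7.7, 13.4, 0.9, 9.3, 7.1; M̄R̄ = 46.2000 / 7 = 6.6000
UCL_MR = D₄·M̄R̄ = 3.267 × 6.6000 = 21.5622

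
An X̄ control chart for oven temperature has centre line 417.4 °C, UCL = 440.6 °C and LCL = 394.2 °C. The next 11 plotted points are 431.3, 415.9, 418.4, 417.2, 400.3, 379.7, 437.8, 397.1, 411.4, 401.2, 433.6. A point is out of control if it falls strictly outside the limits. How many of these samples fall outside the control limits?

Compare each point to [394.2, 440.6]: sample 6 = 379.7 < LCL.

1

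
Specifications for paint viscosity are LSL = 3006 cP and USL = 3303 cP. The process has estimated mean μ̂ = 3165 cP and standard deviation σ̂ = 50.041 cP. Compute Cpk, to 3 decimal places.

Cpu = (USL − μ̂) / (3σ̂) = (3303 − 3165) / (3 × 50.041) = 0.9192; Cpl = (μ̂ − LSL) / (3σ̂) = (3165 − 3006) / (3 × 50.041) = 1.0591; Cpk = min(Cpu, Cpl) = 0.9192

0.919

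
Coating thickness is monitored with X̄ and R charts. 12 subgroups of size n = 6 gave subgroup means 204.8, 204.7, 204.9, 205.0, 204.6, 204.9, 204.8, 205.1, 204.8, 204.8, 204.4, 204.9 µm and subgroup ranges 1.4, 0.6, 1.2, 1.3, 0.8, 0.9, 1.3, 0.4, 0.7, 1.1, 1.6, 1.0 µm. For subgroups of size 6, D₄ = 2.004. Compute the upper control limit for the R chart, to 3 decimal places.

R̄ = (1.4 + 0.6 + 1.2 + 1.3 + 0.8 + 0.9 + 1.3 + 0.4 + 0.7 + 1.1 + 1.6 + 1.0) / 12 = 12.3000 / 12 = 1.0250
UCL_R = D₄·R̄ = 2.004 × 1.0250 = 2.0541

2.054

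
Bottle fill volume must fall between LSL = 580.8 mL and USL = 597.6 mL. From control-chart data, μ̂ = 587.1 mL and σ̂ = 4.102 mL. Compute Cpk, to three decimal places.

Cpu = (USL − μ̂) / (3σ̂) = (597.6 − 587.1) / (3 × 4.102) = 0.8532; Cpl = (μ̂ − LSL) / (3σ̂) = (587.1 − 580.8) / (3 × 4.102) = 0.5119; Cpk = min(Cpu, Cpl) = 0.5119

0.512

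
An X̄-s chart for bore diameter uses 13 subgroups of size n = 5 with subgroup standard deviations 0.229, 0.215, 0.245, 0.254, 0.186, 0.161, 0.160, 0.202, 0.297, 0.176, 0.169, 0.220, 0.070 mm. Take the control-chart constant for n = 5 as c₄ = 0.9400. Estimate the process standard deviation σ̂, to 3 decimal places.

s̄ = (0.229 + 0.215 + 0.245 + 0.254 + 0.186 + 0.161 + 0.160 + 0.202 + 0.297 + 0.176 + 0.169 + 0.220 + 0.070) / 13 = 0.1988
σ̂ = s̄ / c₄ = 0.1988 / 0.9400 = 0.2115

0.211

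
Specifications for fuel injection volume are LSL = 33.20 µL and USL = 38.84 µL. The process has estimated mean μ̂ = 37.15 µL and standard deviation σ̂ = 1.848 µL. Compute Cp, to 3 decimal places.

0.509

Cp = (USL − LSL) / (6σ̂) = (38.84 − 33.20) / (6 × 1.848) = 5.6400 / 11.0880 = 0.5087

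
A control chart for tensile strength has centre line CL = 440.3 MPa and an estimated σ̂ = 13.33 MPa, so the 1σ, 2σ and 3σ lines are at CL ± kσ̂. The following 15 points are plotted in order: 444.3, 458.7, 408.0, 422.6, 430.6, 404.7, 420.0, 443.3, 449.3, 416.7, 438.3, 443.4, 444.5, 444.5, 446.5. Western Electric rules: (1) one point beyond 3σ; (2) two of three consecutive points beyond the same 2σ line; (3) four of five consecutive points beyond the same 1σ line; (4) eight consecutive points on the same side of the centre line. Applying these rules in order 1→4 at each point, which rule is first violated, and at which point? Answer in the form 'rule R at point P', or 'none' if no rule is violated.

rule 3 at point 7

Zone of each point (C = within 1σ̂, B = 1σ̂–2σ̂, A = 2σ̂–3σ̂, * = beyond 3σ̂; sign = side of CL): 1:+C, 2:+B, 3:-A, 4:-B, 5:-C, 6:-A, 7:-B, 8:+C, 9:+C, 10:-B, 11:-C, 12:+C, 13:+C, 14:+C, 15:+C
Rule 3 (four of five consecutive points beyond the same 1σ limit) is satisfied at point 7.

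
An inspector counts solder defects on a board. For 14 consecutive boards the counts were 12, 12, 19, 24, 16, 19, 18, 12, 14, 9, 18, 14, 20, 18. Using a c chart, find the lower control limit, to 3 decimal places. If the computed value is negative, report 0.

4.045

c̄ = (12 + 12 + 19 + 24 + 16 + 19 + 18 + 12 + 14 + 9 + 18 + 14 + 20 + 18) / 14 = 225 / 14 = 16.0714
LCL = c̄ − 3√c̄ = 16.0714 − 3 × 4.0089 = 4.0447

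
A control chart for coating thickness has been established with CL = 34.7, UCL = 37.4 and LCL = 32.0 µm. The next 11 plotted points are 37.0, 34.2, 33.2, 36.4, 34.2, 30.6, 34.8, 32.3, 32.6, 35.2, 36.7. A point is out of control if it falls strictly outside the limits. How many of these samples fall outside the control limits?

1

Compare each point to [32.0, 37.4]: sample 6 = 30.6 < LCL.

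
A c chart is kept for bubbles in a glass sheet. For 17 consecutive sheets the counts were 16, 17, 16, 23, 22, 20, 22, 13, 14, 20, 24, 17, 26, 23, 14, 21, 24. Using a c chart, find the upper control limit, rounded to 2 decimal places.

32.79

c̄ = (16 + 17 + 16 + 23 + 22 + 20 + 22 + 13 + 14 + 20 + 24 + 17 + 26 + 23 + 14 + 21 + 24) / 17 = 332 / 17 = 19.5294
UCL = c̄ + 3√c̄ = 19.5294 + 3 × √19.5294 = 19.5294 + 3 × 4.4192 = 32.7870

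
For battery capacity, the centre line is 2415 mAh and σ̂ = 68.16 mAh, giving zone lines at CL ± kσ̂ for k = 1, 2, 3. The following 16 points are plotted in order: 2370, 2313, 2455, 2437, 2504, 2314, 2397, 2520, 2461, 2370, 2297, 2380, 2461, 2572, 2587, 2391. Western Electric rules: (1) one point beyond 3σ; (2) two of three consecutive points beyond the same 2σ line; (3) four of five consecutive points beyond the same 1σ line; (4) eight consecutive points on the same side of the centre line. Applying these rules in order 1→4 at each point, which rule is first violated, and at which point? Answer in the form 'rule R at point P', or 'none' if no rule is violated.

rule 2 at point 15

Zone of each point (C = within 1σ̂, B = 1σ̂–2σ̂, A = 2σ̂–3σ̂, * = beyond 3σ̂; sign = side of CL): 1:-C, 2:-B, 3:+C, 4:+C, 5:+B, 6:-B, 7:-C, 8:+B, 9:+C, 10:-C, 11:-B, 12:-C, 13:+C, 14:+A, 15:+A, 16:-C
Rule 2 (two of three consecutive points beyond the same 2σ limit) is satisfied at point 15.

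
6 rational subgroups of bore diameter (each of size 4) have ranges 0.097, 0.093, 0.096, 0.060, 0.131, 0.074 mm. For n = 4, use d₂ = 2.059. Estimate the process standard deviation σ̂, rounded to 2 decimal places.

R̄ = (0.097 + 0.093 + 0.096 + 0.060 + 0.131 + 0.074) / 6 = 0.0918
σ̂ = R̄ / d₂ = 0.0918 / 2.059 = 0.0446

0.04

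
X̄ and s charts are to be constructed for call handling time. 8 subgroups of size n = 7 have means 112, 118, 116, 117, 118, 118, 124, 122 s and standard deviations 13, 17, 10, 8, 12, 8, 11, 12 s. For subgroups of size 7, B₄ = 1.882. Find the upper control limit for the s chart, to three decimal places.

s̄ = (13 + 17 + 10 + 8 + 12 + 8 + 11 + 12) / 8 = 11.3750
UCL_s = B₄·s̄ = 1.882 × 11.3750 = 21.4078

21.408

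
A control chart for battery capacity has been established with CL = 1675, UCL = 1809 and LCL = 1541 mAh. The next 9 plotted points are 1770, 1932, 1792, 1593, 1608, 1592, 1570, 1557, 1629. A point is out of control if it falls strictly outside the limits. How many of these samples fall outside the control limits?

1

Compare each point to [1541, 1809]: sample 2 = 1932 > UCL.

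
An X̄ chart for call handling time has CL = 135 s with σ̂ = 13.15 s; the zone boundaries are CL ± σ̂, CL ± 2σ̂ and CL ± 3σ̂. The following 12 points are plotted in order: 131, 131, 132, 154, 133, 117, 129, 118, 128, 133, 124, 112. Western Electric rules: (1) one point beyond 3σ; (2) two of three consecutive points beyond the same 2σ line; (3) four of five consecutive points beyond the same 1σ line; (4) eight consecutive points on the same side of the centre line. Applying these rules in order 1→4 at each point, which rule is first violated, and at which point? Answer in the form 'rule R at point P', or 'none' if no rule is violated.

Zone of each point (C = within 1σ̂, B = 1σ̂–2σ̂, A = 2σ̂–3σ̂, * = beyond 3σ̂; sign = side of CL): 1:-C, 2:-C, 3:-C, 4:+B, 5:-C, 6:-B, 7:-C, 8:-B, 9:-C, 10:-C, 11:-C, 12:-B
Rule 4 (eight consecutive points on the same side of the centre line) is satisfied at point 12.

rule 4 at point 12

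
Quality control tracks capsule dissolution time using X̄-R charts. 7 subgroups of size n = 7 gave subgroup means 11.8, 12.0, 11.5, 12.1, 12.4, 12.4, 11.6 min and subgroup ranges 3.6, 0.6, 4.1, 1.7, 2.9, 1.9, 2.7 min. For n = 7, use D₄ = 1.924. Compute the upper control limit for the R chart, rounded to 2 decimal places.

R̄ = (3.6 + 0.6 + 4.1 + 1.7 + 2.9 + 1.9 + 2.7) / 7 = 17.5000 / 7 = 2.5000
UCL_R = D₄·R̄ = 1.924 × 2.5000 = 4.8100

4.81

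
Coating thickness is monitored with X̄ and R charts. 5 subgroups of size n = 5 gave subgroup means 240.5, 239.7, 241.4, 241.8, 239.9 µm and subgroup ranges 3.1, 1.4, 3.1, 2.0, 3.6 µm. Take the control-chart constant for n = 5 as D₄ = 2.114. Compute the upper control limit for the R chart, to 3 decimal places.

5.581

R̄ = (3.1 + 1.4 + 3.1 + 2.0 + 3.6) / 5 = 13.2000 / 5 = 2.6400
UCL_R = D₄·R̄ = 2.114 × 2.6400 = 5.5810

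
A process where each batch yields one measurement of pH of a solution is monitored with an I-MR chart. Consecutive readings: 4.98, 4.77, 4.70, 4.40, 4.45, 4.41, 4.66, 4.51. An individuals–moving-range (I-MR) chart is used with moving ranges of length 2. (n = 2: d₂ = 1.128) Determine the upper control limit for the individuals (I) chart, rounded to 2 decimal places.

X̄ = (4.98 + 4.77 + 4.70 + 4.40 + 4.45 + 4.41 + 4.66 + 4.51) / 8 = 4.6100
Moving ranges: 0.21, 0.07, 0.30, 0.05, 0.04, 0.25, 0.15; M̄R̄ = 1.0700 / 7 = 0.1529
UCL = X̄ + 3·M̄R̄/d₂ = 4.6100 + 3 × 0.1529 / 1.128 = 5.0165

5.02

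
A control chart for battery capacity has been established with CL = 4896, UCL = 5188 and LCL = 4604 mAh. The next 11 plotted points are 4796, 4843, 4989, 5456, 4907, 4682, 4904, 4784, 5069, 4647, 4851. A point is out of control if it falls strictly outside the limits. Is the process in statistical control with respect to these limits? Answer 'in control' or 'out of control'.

Compare each point to [4604, 5188]: sample 4 = 5456 > UCL.

out of control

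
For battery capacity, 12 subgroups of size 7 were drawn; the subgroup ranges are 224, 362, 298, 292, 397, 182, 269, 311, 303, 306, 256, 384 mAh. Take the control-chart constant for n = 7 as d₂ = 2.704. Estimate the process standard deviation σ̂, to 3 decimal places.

110.454

R̄ = (224 + 362 + 298 + 292 + 397 + 182 + 269 + 311 + 303 + 306 + 256 + 384) / 12 = 298.6667
σ̂ = R̄ / d₂ = 298.6667 / 2.704 = 110.4536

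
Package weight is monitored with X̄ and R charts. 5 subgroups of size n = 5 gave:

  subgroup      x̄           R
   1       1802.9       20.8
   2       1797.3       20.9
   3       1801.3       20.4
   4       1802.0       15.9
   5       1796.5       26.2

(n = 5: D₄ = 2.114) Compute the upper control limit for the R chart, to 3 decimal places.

R̄ = (20.8 + 20.9 + 20.4 + 15.9 + 26.2) / 5 = 104.2000 / 5 = 20.8400
UCL_R = D₄·R̄ = 2.114 × 20.8400 = 44.0558

44.056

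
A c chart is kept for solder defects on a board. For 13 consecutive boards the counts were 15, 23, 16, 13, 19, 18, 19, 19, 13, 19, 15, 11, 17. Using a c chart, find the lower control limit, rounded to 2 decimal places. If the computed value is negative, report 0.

c̄ = (15 + 23 + 16 + 13 + 19 + 18 + 19 + 19 + 13 + 19 + 15 + 11 + 17) / 13 = 217 / 13 = 16.6923
LCL = c̄ − 3√c̄ = 16.6923 − 3 × 4.0856 = 4.4354

4.44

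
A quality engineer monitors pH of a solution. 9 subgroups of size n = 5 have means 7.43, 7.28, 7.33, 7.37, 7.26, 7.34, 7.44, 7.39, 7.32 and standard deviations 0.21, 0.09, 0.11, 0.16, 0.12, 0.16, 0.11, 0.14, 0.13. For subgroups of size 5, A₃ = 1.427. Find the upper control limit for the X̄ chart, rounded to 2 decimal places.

7.55

X̄̄ = (7.43 + 7.28 + 7.33 + 7.37 + 7.26 + 7.34 + 7.44 + 7.39 + 7.32) / 9 = 7.3511
s̄ = (0.21 + 0.09 + 0.11 + 0.16 + 0.12 + 0.16 + 0.11 + 0.14 + 0.13) / 9 = 0.1367
UCL = X̄̄ + A₃·s̄ = 7.3511 + 1.427 × 0.1367 = 7.5461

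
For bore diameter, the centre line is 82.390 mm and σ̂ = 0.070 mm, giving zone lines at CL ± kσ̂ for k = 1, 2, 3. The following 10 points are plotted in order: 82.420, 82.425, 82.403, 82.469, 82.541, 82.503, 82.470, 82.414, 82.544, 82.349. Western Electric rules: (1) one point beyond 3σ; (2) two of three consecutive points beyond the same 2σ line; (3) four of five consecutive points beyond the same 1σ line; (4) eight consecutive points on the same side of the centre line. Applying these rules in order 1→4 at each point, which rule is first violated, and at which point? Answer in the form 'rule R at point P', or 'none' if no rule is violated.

rule 3 at point 7

Zone of each point (C = within 1σ̂, B = 1σ̂–2σ̂, A = 2σ̂–3σ̂, * = beyond 3σ̂; sign = side of CL): 1:+C, 2:+C, 3:+C, 4:+B, 5:+A, 6:+B, 7:+B, 8:+C, 9:+A, 10:-C
Rule 3 (four of five consecutive points beyond the same 1σ limit) is satisfied at point 7.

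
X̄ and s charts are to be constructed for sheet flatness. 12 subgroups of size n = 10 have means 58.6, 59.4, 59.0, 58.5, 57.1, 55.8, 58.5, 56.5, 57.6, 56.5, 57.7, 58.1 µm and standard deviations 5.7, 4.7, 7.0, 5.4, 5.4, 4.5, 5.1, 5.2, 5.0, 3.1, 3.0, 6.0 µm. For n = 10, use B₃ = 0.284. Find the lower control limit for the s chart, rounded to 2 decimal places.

1.42

s̄ = (5.7 + 4.7 + 7.0 + 5.4 + 5.4 + 4.5 + 5.1 + 5.2 + 5.0 + 3.1 + 3.0 + 6.0) / 12 = 5.0083
LCL_s = B₃·s̄ = 0.284 × 5.0083 = 1.4224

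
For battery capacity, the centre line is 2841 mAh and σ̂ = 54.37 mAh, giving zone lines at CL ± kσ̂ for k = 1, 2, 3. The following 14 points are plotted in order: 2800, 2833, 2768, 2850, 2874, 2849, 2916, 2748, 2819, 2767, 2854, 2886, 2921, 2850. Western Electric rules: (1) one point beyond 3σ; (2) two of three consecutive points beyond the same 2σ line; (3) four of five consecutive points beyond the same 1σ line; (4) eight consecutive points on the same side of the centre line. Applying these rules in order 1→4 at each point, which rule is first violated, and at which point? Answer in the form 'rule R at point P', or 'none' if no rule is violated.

none

Zone of each point (C = within 1σ̂, B = 1σ̂–2σ̂, A = 2σ̂–3σ̂, * = beyond 3σ̂; sign = side of CL): 1:-C, 2:-C, 3:-B, 4:+C, 5:+C, 6:+C, 7:+B, 8:-B, 9:-C, 10:-B, 11:+C, 12:+C, 13:+B, 14:+C
No rule fires across all 14 points.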